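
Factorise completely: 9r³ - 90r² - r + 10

Group as (9r³ - r) + (-90r² + 10) = r(9r² - 1) - 10(9r² - 1).
Both groups share the factor (9r² - 1).

(3r + 1)(3r - 1)(r - 10)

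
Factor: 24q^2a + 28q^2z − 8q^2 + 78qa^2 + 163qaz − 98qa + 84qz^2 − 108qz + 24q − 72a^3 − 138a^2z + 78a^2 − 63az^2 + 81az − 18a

Group: 4q(6qa + 7qz − 2q + 24a^2 + 46az − 26a + 21z^2 − 27z + 6) − 3a(6qa + 7qz − 2q + 24a^2 + 46az − 26a + 21z^2 − 27z + 6); both groups contain (6qa + 7qz − 2q + 24a^2 + 46az − 26a + 21z^2 − 27z + 6), so (4q − 3a) is a factor with cofactor 6qa + 7qz − 2q + 24a^2 + 46az − 26a + 21z^2 − 27z + 6.
The cofactor groups again: 6qa + 7qz − 2q + 24a^2 + 46az − 26a + 21z^2 − 27z + 6 = q(6a + 7z − 2) + (4a + 3z − 3)(6a + 7z − 2); both groups contain (6a + 7z − 2), giving (q + 4a + 3z − 3)(6a + 7z − 2).

(4q − 3a)(q + 4a + 3z − 3)(6a + 7z − 2)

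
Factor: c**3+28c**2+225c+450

(c+10)(c+15)(c+3)

Among the possible rational roots, c = -15 is a root, giving the factor (c+15) and quotient c**2+13c+30.
The remaining quadratic factors as (c+10)(c+3).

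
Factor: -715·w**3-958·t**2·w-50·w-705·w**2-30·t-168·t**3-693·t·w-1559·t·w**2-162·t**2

Group: 3·t·(-56·t**2-226·t·w-54·t-143·w**2-141·w-10) + 5·w·(-56·t**2-226·t·w-54·t-143·w**2-141·w-10); both groups contain (-56·t**2-226·t·w-54·t-143·w**2-141·w-10), so (3·t+5·w) is a factor with cofactor -56·t**2-226·t·w-54·t-143·w**2-141·w-10.
The cofactor groups again: -56·t**2-226·t·w-54·t-143·w**2-141·w-10 = -14·t·(4·t+13·w+1) + (-11·w-10)·(4·t+13·w+1); both groups contain (4·t+13·w+1), giving -(14·t+11·w+10)·(4·t+13·w+1).

-(14·t+11·w+10)·(3·t+5·w)·(4·t+13·w+1)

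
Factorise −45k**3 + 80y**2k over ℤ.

5k(4y − 3k)(4y + 3k)

Factor out 5k, leaving 16y**2 − 9k**2, which is a difference of two squares.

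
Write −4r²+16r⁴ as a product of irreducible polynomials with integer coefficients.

4r²(2r+1)(2r−1)

Every term has a factor of 4r². Then 4r²−1 = (2r)² − (1)².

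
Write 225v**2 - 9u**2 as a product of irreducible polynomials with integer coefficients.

Pull out the common factor 9; 25v**2 - u**2 is a difference of squares.

9(5v - u)(5v + u)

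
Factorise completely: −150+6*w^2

6*(w+5)*(w−5)

Factor out 6, leaving w^2−25, which is a difference of two squares.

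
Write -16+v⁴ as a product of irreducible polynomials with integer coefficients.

(v+2)·(v-2)·(v²+4)

(v)⁴ − (2)⁴ = ((v)² − (2)²)((v)² + (2)²); the first factor splits again, the second (v²+4) is irreducible.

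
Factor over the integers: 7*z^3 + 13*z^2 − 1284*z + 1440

Among the possible rational roots, z = 12 is a root, giving the factor (z − 12) and quotient 7*z^2 + 97*z − 120.
The remaining quadratic factors as (7*z − 8)(z + 15).

(7*z − 8)*(z + 15)*(z − 12)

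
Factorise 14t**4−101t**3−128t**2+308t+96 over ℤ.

Among the possible rational roots, t = 3/2 is a root, so (2t−3) is a factor; dividing leaves 7t**3−40t**2−124t−32.
Continuing, t = 8 is a root, giving the factor (t−8) and quotient 7t**2+16t+4.
The remaining quadratic factors as (7t+2)(t+2).

(2t−3)(7t+2)(t+2)(t−8)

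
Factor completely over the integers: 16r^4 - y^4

(2r + y)(2r - y)(4r^2 + y^2)

(2r)⁴ − (y)⁴ = ((2r)² − (y)²)((2r)² + (y)²); the first factor splits again, the second (4r^2 + y^2) is irreducible.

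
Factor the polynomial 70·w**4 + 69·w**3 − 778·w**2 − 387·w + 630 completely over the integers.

Testing divisors of the constant over divisors of the leading coefficient, w = −6/5 is a root, giving the factor (5·w + 6) and quotient 14·w**3 − 3·w**2 − 152·w + 105.
Next, w = 3 is a root, so (w − 3) is a factor; dividing leaves 14·w**2 + 39·w − 35.
The remaining quadratic factors as (7·w − 5)(2·w + 7).

(2·w + 7)·(5·w + 6)·(7·w − 5)·(w − 3)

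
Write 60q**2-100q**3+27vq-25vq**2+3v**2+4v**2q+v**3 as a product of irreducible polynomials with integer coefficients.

Group: v(v**2-vq+3v-20q**2+12q) + 5q(v**2-vq+3v-20q**2+12q); both groups contain (v**2-vq+3v-20q**2+12q), so (v+5q) is a factor with cofactor v**2-vq+3v-20q**2+12q.
The cofactor groups again: v**2-vq+3v-20q**2+12q = v(v+4q) + (-5q+3)(v+4q); both groups contain (v+4q), giving (v-5q+3)(v+4q).

(v-5q+3)(v+4q)(v+5q)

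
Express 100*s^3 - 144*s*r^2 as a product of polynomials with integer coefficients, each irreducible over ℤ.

4*s*(5*s - 6*r)*(5*s + 6*r)

Every term has a factor of 4*s. Then 25*s^2 - 36*r^2 = (5*s)² − (6*r)².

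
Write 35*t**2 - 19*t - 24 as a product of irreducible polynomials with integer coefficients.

(5*t + 3)*(7*t - 8)

Need a pair with product 35·(-24) = -840 and sum -19: that's 21 and -40.
Split the middle term: 35*t**2 + 21*t - 40*t - 24 = 7*t*(5*t + 3) - 8*(5*t + 3).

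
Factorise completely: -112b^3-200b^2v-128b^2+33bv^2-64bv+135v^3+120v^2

-(4b+5v)(4b-3v)(7b+9v+8)

Group: 7b(-16b^2-8bv+15v^2) + (9v+8)(-16b^2-8bv+15v^2); both groups contain (-16b^2-8bv+15v^2), so (7b+9v+8) is a factor with cofactor -16b^2-8bv+15v^2.
The cofactor groups again: -16b^2-8bv+15v^2 = -4b(4b+5v) + 3v(4b+5v); both groups contain (4b+5v), giving -(4b-3v)(4b+5v).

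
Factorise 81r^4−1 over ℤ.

(3r+1)(3r−1)(9r^2+1)

Write as (9r^2)² − (1)², then factor 9r^2−1 once more.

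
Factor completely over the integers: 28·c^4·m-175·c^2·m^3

Pull out the common factor 7·c^2·m; 4·c^2-25·m^2 is a difference of squares.

7·c^2·m·(2·c+5·m)·(2·c-5·m)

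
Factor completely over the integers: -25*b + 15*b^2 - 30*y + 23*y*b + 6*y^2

(y + 3*b - 5)*(6*y + 5*b)

Group: y*(6*y + 5*b) + (3*b - 5)*(6*y + 5*b); both groups contain (6*y + 5*b).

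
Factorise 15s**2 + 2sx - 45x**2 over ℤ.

Group: 3s(5s + 9x) - 5x(5s + 9x); both groups contain (5s + 9x).

(3s - 5x)(5s + 9x)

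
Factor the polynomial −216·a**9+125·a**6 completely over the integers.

Factor out a**6 first: what remains is −216·a**3+125.
Recognize a difference of cubes with the parts 5 and 6·a.

−a**6·(6·a−5)·(36·a**2+30·a+25)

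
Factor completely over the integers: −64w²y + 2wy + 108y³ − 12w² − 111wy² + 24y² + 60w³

(10w − 9y − 2)(2w − 3y)(3w + 4y)

Group: 3w(20w² − 48wy − 4w + 27y² + 6y) + 4y(20w² − 48wy − 4w + 27y² + 6y); both groups contain (20w² − 48wy − 4w + 27y² + 6y), so (3w + 4y) is a factor with cofactor 20w² − 48wy − 4w + 27y² + 6y.
The cofactor groups again: 20w² − 48wy − 4w + 27y² + 6y = 10w(2w − 3y) + (−9y − 2)(2w − 3y); both groups contain (2w − 3y), giving (10w − 9y − 2)(2w − 3y).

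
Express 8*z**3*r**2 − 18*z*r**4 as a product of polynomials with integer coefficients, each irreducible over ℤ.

2*r**2*z*(2*z − 3*r)*(2*z + 3*r)

Pull out the common factor 2*z*r**2; 4*z**2 − 9*r**2 is a difference of squares.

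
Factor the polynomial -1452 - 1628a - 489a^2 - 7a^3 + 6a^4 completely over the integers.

(6a + 11)(a + 2)(a + 6)(a - 11)

Testing divisors of the constant over divisors of the leading coefficient, a = -11/6 is a root, so (6a + 11) is a factor; dividing leaves a^3 - 3a^2 - 76a - 132.
Then a = 11 is a root, giving the factor (a - 11) and quotient a^2 + 8a + 12.
The remaining quadratic factors as (a + 2)(a + 6).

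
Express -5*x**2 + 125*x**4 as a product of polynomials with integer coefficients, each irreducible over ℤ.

Factor out 5*x**2, leaving 25*x**2 - 1, which is a difference of two squares.

5*x**2*(5*x + 1)*(5*x - 1)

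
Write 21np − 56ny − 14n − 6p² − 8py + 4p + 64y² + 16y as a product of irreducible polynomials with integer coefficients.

(3p − 8y − 2)(7n − 2p − 8y)

Group: 7n(3p − 8y − 2) + (−2p − 8y)(3p − 8y − 2); both groups contain (3p − 8y − 2).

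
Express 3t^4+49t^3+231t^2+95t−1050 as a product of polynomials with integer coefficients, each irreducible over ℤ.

By the rational root theorem, t = 5/3 is a root, so (3t−5) divides it; the quotient is t^3+18t^2+107t+210.
Then t = −7 is a root, so (t+7) divides it; the quotient is t^2+11t+30.
The remaining quadratic factors as (t+5)(t+6).

(3t−5)(t+5)(t+6)(t+7)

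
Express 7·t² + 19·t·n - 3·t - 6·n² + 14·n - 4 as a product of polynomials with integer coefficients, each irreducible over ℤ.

(7·t - 2·n + 4)·(t + 3·n - 1)

Group: 7·t·(t + 3·n - 1) + (-2·n + 4)·(t + 3·n - 1); both groups contain (t + 3·n - 1).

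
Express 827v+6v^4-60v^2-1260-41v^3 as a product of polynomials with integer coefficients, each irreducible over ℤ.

(2v+9)(3v-7)(v-4)(v-5)

Trying the rational-root candidates, v = 4 is a root, so (v-4) divides it; the quotient is 6v^3-17v^2-128v+315.
Next, v = -9/2 is a root, giving the factor (2v+9) and quotient 3v^2-22v+35.
The remaining quadratic factors as (3v-7)(v-5).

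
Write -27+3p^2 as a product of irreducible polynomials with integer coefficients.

Factor out 3, leaving p^2-9, which is a difference of two squares.

3(p+3)(p-3)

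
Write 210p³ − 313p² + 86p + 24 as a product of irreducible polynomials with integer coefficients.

(5p − 4)(6p + 1)(7p − 6)

By the rational root theorem, p = 4/5 is a root, giving the factor (5p − 4) and quotient 42p² − 29p − 6.
The remaining quadratic factors as (6p + 1)(7p − 6).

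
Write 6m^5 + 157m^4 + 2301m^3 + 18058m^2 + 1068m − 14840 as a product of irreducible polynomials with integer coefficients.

Trying the rational-root candidates, m = −14 is a root, so (m + 14) is a factor; dividing leaves 6m^4 + 73m^3 + 1279m^2 + 152m − 1060.
Next, m = −1 is a root, so (m + 1) divides it; the quotient is 6m^3 + 67m^2 + 1212m − 1060.
Then m = 5/6 is a root, so (6m − 5) is a factor; dividing leaves m^2 + 12m + 212.
The quadratic m^2 + 12m + 212 has discriminant −704 < 0 and is irreducible over ℤ.

(6m − 5)(m + 1)(m + 14)(m^2 + 12m + 212)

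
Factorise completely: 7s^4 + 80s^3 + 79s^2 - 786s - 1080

Trying the rational-root candidates, s = -4 is a root, so (s + 4) divides it; the quotient is 7s^3 + 52s^2 - 129s - 270.
Then s = 3 is a root, giving the factor (s - 3) and quotient 7s^2 + 73s + 90.
The remaining quadratic factors as (7s + 10)(s + 9).

(7s + 10)(s + 4)(s + 9)(s - 3)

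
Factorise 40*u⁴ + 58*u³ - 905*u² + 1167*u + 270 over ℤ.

Trying the rational-root candidates, u = 9/4 is a root, so (4*u - 9) divides it; the quotient is 10*u³ + 37*u² - 143*u - 30.
Next, u = -1/5 is a root, so (5*u + 1) is a factor; dividing leaves 2*u² + 7*u - 30.
The remaining quadratic factors as (u + 6)(2*u - 5).

(2*u - 5)*(4*u - 9)*(5*u + 1)*(u + 6)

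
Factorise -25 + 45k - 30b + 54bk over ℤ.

(6b + 5)(9k - 5)

Group as (54bk - 30b) + (45k - 25) = 6b(9k - 5) + 5(9k - 5).
Both groups share the factor (9k - 5).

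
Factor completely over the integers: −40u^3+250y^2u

10u(5y−2u)(5y+2u)

Factor out 10u, leaving 25y^2−4u^2, which is a difference of two squares.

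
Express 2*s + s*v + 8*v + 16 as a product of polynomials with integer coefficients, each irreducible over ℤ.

Group as (s*v + 2*s) + (8*v + 16) = s*(v + 2) + 8*(v + 2).
Both groups share the factor (v + 2).

(s + 8)*(v + 2)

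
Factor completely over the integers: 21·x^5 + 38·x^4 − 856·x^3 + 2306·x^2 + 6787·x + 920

Among the possible rational roots, x = −1/7 is a root, so (7·x + 1) divides it; the quotient is 3·x^4 + 5·x^3 − 123·x^2 + 347·x + 920.
Then x = −5/3 is a root, giving the factor (3·x + 5) and quotient x^3 − 41·x + 184.
Next, x = −8 is a root, so (x + 8) divides it; the quotient is x^2 − 8·x + 23.
The quadratic x^2 − 8·x + 23 has discriminant −28 < 0 and is irreducible over ℤ.

(3·x + 5)·(7·x + 1)·(x + 8)·(x^2 − 8·x + 23)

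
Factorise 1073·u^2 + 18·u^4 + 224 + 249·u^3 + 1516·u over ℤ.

Testing divisors of the constant over divisors of the leading coefficient, u = -7 is a root, so (u + 7) is a factor; dividing leaves 18·u^3 + 123·u^2 + 212·u + 32.
Then u = -8/3 is a root, giving the factor (3·u + 8) and quotient 6·u^2 + 25·u + 4.
The remaining quadratic factors as (6·u + 1)(u + 4).

(3·u + 8)·(6·u + 1)·(u + 4)·(u + 7)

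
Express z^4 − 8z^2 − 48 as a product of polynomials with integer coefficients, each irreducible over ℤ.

Substitute u = z^2 to get a quadratic in u, then factor.
z^2 + 4 is irreducible over ℤ (sum of squares).
z^2 − 12 is irreducible over ℤ (12 is not a perfect square).

(z^2 + 4)(z^2 − 12)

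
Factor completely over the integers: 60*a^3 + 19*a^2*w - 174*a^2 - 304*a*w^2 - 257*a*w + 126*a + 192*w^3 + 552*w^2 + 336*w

Group: 4*a*(15*a^2 + 16*a*w - 21*a - 64*w^2 - 56*w) + (-3*w - 6)*(15*a^2 + 16*a*w - 21*a - 64*w^2 - 56*w); both groups contain (15*a^2 + 16*a*w - 21*a - 64*w^2 - 56*w), so (4*a - 3*w - 6) is a factor with cofactor 15*a^2 + 16*a*w - 21*a - 64*w^2 - 56*w.
The cofactor groups again: 15*a^2 + 16*a*w - 21*a - 64*w^2 - 56*w = 3*a*(5*a - 8*w - 7) + 8*w*(5*a - 8*w - 7); both groups contain (5*a - 8*w - 7), giving (3*a + 8*w)*(5*a - 8*w - 7).

(3*a + 8*w)*(4*a - 3*w - 6)*(5*a - 8*w - 7)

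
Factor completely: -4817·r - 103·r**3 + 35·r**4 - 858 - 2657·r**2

(5·r + 1)·(7·r + 13)·(r + 6)·(r - 11)

Among the possible rational roots, r = -6 is a root, giving the factor (r + 6) and quotient 35·r**3 - 313·r**2 - 779·r - 143.
Next, r = 11 is a root, so (r - 11) is a factor; dividing leaves 35·r**2 + 72·r + 13.
The remaining quadratic factors as (5·r + 1)(7·r + 13).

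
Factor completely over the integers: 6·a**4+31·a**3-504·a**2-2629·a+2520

Among the possible rational roots, a = 9 is a root, so (a-9) is a factor; dividing leaves 6·a**3+85·a**2+261·a-280.
Next, a = -7 is a root, giving the factor (a+7) and quotient 6·a**2+43·a-40.
The remaining quadratic factors as (6·a-5)(a+8).

(6·a-5)·(a+7)·(a+8)·(a-9)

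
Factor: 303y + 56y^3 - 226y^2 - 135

Trying the rational-root candidates, y = 9/7 is a root, giving the factor (7y - 9) and quotient 8y^2 - 22y + 15.
The remaining quadratic factors as (2y - 3)(4y - 5).

(2y - 3)(4y - 5)(7y - 9)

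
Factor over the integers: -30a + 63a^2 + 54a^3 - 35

Group as (54a^3 - 30a) + (63a^2 - 35) = 6a(9a^2 - 5) + 7(9a^2 - 5).
Both groups share the factor (9a^2 - 5).

(6a + 7)(9a^2 - 5)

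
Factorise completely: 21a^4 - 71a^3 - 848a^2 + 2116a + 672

Among the possible rational roots, a = -6 is a root, giving the factor (a + 6) and quotient 21a^3 - 197a^2 + 334a + 112.
Next, a = -2/7 is a root, giving the factor (7a + 2) and quotient 3a^2 - 29a + 56.
The remaining quadratic factors as (3a - 8)(a - 7).

(3a - 8)(7a + 2)(a + 6)(a - 7)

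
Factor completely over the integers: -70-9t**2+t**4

(t**2+5)(t**2-14)

Substitute u = t**2 to get a quadratic in u, then factor.
t**2-14 is irreducible over ℤ (14 is not a perfect square).
t**2+5 is irreducible over ℤ (always positive, so no real roots).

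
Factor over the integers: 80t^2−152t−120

8(2t−5)(5t+3)

Pull out the common factor 8, then factor the remaining trinomial.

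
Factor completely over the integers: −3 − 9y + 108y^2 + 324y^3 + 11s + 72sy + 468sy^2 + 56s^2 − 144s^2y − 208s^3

−(13s + 9y + 3)(4s + 6y − 1)(4s − 6y − 1)

Group: 4s(−52s^2 + 42sy + s + 54y^2 + 27y + 3) + (6y − 1)(−52s^2 + 42sy + s + 54y^2 + 27y + 3); both groups contain (−52s^2 + 42sy + s + 54y^2 + 27y + 3), so (4s + 6y − 1) is a factor with cofactor −52s^2 + 42sy + s + 54y^2 + 27y + 3.
The cofactor groups again: −52s^2 + 42sy + s + 54y^2 + 27y + 3 = −13s(4s − 6y − 1) + (−9y − 3)(4s − 6y − 1); both groups contain (4s − 6y − 1), giving −(13s + 9y + 3)(4s − 6y − 1).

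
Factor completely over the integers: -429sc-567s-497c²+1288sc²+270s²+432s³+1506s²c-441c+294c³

(6s+14c+9)(8s+3c-7)(9s+7c)

Group: 8s(54s²+168sc+81s+98c²+63c) + (3c-7)(54s²+168sc+81s+98c²+63c); both groups contain (54s²+168sc+81s+98c²+63c), so (8s+3c-7) is a factor with cofactor 54s²+168sc+81s+98c²+63c.
The cofactor groups again: 54s²+168sc+81s+98c²+63c = 6s(9s+7c) + (14c+9)(9s+7c); both groups contain (9s+7c), giving (6s+14c+9)(9s+7c).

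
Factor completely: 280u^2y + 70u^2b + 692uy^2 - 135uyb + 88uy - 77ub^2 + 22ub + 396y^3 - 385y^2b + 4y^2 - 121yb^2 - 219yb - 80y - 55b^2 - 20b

(10u + 9y - 11b - 4)(7u + 11y + 5)(4y + b)

Group: 7u(40uy + 10ub + 36y^2 - 35yb - 16y - 11b^2 - 4b) + (11y + 5)(40uy + 10ub + 36y^2 - 35yb - 16y - 11b^2 - 4b); both groups contain (40uy + 10ub + 36y^2 - 35yb - 16y - 11b^2 - 4b), so (7u + 11y + 5) is a factor with cofactor 40uy + 10ub + 36y^2 - 35yb - 16y - 11b^2 - 4b.
The cofactor groups again: 40uy + 10ub + 36y^2 - 35yb - 16y - 11b^2 - 4b = 4y(10u + 9y - 11b - 4) + b(10u + 9y - 11b - 4); both groups contain (10u + 9y - 11b - 4), giving (4y + b)(10u + 9y - 11b - 4).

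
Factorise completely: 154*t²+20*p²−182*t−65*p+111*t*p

Group: 11*t*(14*t+5*p) + (4*p−13)*(14*t+5*p); both groups contain (14*t+5*p).

(11*t+4*p−13)*(14*t+5*p)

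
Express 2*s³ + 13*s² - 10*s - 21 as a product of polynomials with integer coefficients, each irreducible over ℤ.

(2*s - 3)*(s + 1)*(s + 7)

Among the possible rational roots, s = -7 is a root, so (s + 7) is a factor; dividing leaves 2*s² - s - 3.
The remaining quadratic factors as (2*s - 3)(s + 1).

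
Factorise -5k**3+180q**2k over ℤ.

5k(6q-k)(6q+k)

Factor out 5k, leaving 36q**2-k**2, which is a difference of two squares.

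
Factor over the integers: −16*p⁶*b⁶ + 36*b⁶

Pull out the common factor 4*b⁶, leaving −4*p⁶ + 9.
Recognize a difference of squares with the parts 3 and 2*p³.

−4*b⁶*(2*p³ + 3)*(2*p³ − 3)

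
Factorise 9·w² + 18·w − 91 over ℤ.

Need a pair with product 9·(−91) = −819 and sum 18: that's −21 and 39.
Split the middle term: 9·w² − 21·w + 39·w − 91 = 3·w·(3·w − 7) + 13·(3·w − 7).

(3·w + 13)·(3·w − 7)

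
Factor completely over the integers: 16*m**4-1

(2*m+1)*(2*m-1)*(4*m**2+1)

Write as (4*m**2)² − (1)², then factor 4*m**2-1 once more.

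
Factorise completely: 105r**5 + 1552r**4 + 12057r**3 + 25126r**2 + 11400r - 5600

(3r + 5)(5r + 7)(7r - 2)(r**2 + 12r + 80)

Trying the rational-root candidates, r = -7/5 is a root, so (5r + 7) is a factor; dividing leaves 21r**4 + 281r**3 + 2018r**2 + 2200r - 800.
Continuing, r = -5/3 is a root, giving the factor (3r + 5) and quotient 7r**3 + 82r**2 + 536r - 160.
Next, r = 2/7 is a root, so (7r - 2) divides it; the quotient is r**2 + 12r + 80.
The quadratic r**2 + 12r + 80 has discriminant -176 < 0 and is irreducible over ℤ.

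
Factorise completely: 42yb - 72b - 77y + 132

(6b - 11)(7y - 12)

Group as (42yb - 77y) + (-72b + 132) = 7y(6b - 11) - 12(6b - 11).
Both groups share the factor (6b - 11).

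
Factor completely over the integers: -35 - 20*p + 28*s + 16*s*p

(4*p + 7)*(4*s - 5)

Group as (16*s*p + 28*s) + (-20*p - 35) = 4*s*(4*p + 7) - 5*(4*p + 7).
Both groups share the factor (4*p + 7).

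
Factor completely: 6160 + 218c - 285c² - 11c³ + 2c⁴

Among the possible rational roots, c = 14 is a root, giving the factor (c - 14) and quotient 2c³ + 17c² - 47c - 440.
Then c = 5 is a root, giving the factor (c - 5) and quotient 2c² + 27c + 88.
The remaining quadratic factors as (c + 8)(2c + 11).

(2c + 11)(c + 8)(c - 14)(c - 5)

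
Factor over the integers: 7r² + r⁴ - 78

(r² + 13)(r² - 6)

Substitute u = r² to get a quadratic in u, then factor.
r² + 13 is irreducible over ℤ (always positive, so no real roots).
r² - 6 is irreducible over ℤ (6 is not a perfect square).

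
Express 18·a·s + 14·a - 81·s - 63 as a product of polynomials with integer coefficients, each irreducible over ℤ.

Group as (18·a·s + 14·a) + (-81·s - 63) = 2·a·(9·s + 7) - 9·(9·s + 7).
Both groups share the factor (9·s + 7).

(2·a - 9)·(9·s + 7)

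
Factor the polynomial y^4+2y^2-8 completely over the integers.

Substitute u = y^2 to get a quadratic in u, then factor.
y^2-2 is irreducible over ℤ (2 is not a perfect square).
y^2+4 is irreducible over ℤ (sum of squares).

(y^2+4)(y^2-2)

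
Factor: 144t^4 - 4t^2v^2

Pull out the common factor 4t^2; 36t^2 - v^2 is a difference of squares.

4t^2(6t + v)(6t - v)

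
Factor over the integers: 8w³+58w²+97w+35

Among the possible rational roots, w = -7/4 is a root, so (4w+7) is a factor; dividing leaves 2w²+11w+5.
The remaining quadratic factors as (2w+1)(w+5).

(2w+1)(4w+7)(w+5)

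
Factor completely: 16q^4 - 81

(2q + 3)(2q - 3)(4q^2 + 9)

Difference of squares twice: with A = 2q and B = 3, A⁴ − B⁴ = (A² − B²)(A² + B²), and A² − B² factors again.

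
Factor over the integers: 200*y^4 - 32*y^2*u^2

Every term has a factor of 8*y^2. Then 25*y^2 - 4*u^2 = (5*y)² − (2*u)².

8*y^2*(5*y - 2*u)*(5*y + 2*u)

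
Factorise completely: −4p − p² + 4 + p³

(p + 2)(p − 1)(p − 2)

Among the possible rational roots, p = 1 is a root, so (p − 1) is a factor; dividing leaves p² − 4.
The remaining quadratic factors as (p + 2)(p − 2).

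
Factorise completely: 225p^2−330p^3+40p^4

5p^2(2p−15)(4p−3)

Pull out the common factor 5p^2, then factor the remaining trinomial.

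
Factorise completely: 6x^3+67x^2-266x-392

(6x+7)(x+14)(x-4)

Trying the rational-root candidates, x = 4 is a root, giving the factor (x-4) and quotient 6x^2+91x+98.
The remaining quadratic factors as (x+14)(6x+7).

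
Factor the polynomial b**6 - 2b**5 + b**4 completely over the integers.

b**4(b - 1)**2

Pull out the common factor b**4, leaving b**2 - 2b + 1.
Recognize a perfect-square trinomial with the parts b and 1.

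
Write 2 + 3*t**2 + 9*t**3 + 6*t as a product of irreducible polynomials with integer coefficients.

(3*t + 1)*(3*t**2 + 2)

Group as (9*t**3 + 6*t) + (3*t**2 + 2) = 3*t*(3*t**2 + 2) + (3*t**2 + 2).
Both groups share the factor (3*t**2 + 2).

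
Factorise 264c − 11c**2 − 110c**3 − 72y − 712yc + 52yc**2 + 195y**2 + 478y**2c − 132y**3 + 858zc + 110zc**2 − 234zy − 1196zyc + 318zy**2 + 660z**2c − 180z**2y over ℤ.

−(3y − 11c)(6z − 4y − 2c + 3)(10z − 11y + 5c + 8)

Group: 3y(−60z**2 + 106zy − 10zc − 78z − 44y**2 − 2yc + 65y + 10c**2 + c − 24) − 11c(−60z**2 + 106zy − 10zc − 78z − 44y**2 − 2yc + 65y + 10c**2 + c − 24); both groups contain (−60z**2 + 106zy − 10zc − 78z − 44y**2 − 2yc + 65y + 10c**2 + c − 24), so (3y − 11c) is a factor with cofactor −60z**2 + 106zy − 10zc − 78z − 44y**2 − 2yc + 65y + 10c**2 + c − 24.
The cofactor groups again: −60z**2 + 106zy − 10zc − 78z − 44y**2 − 2yc + 65y + 10c**2 + c − 24 = −10z(6z − 4y − 2c + 3) + (11y − 5c − 8)(6z − 4y − 2c + 3); both groups contain (6z − 4y − 2c + 3), giving −(10z − 11y + 5c + 8)(6z − 4y − 2c + 3).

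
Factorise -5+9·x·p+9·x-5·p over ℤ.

(9·x-5)·(p+1)

Group as (9·x·p+9·x) + (-5·p-5) = 9·x·(p+1) - 5·(p+1).
Both groups share the factor (p+1).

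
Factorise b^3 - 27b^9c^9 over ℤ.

-b^3(3b^2c^3 - 1)(9b^4c^6 + 3b^2c^3 + 1)

Every term has a factor of b^3; factoring it out leaves -27b^6c^9 + 1.
Recognize a difference of cubes with the parts 1 and 3b^2c^3.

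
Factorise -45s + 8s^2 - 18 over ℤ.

(8s + 3)(s - 6)

Need a pair with product 8·(-18) = -144 and sum -45: that's -48 and 3.
Split the middle term: 8s^2 - 48s + 3s - 18 = 8s(s - 6) + 3(s - 6).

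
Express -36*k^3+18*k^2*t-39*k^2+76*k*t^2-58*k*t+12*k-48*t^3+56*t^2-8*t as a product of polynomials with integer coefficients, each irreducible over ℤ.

Group: 4*k*(-9*k^2+18*k*t-12*k-8*t^2+8*t) + (6*t-1)*(-9*k^2+18*k*t-12*k-8*t^2+8*t); both groups contain (-9*k^2+18*k*t-12*k-8*t^2+8*t), so (4*k+6*t-1) is a factor with cofactor -9*k^2+18*k*t-12*k-8*t^2+8*t.
The cofactor groups again: -9*k^2+18*k*t-12*k-8*t^2+8*t = -3*k*(3*k-2*t) + (4*t-4)*(3*k-2*t); both groups contain (3*k-2*t), giving -(3*k-4*t+4)*(3*k-2*t).

-(3*k-2*t)*(3*k-4*t+4)*(4*k+6*t-1)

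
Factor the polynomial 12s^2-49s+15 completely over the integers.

(3s-1)(4s-15)

Need a pair with product 12·15 = 180 and sum -49: that's -4 and -45.
Split the middle term: 12s^2-4s - 45s+15 = 4s(3s-1) - 15(3s-1).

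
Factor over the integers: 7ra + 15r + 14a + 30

Group as (7ra + 15r) + (14a + 30) = r(7a + 15) + 2(7a + 15).
Both groups share the factor (7a + 15).

(7a + 15)(r + 2)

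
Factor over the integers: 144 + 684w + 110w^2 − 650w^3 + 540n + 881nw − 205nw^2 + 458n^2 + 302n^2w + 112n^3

Group: 2n(56n^2 + 11nw + 117n − 130w^2 + 126w + 36) + (5w + 4)(56n^2 + 11nw + 117n − 130w^2 + 126w + 36); both groups contain (56n^2 + 11nw + 117n − 130w^2 + 126w + 36), so (2n + 5w + 4) is a factor with cofactor 56n^2 + 11nw + 117n − 130w^2 + 126w + 36.
The cofactor groups again: 56n^2 + 11nw + 117n − 130w^2 + 126w + 36 = 8n(7n − 10w + 12) + (13w + 3)(7n − 10w + 12); both groups contain (7n − 10w + 12), giving (8n + 13w + 3)(7n − 10w + 12).

(2n + 5w + 4)(7n − 10w + 12)(8n + 13w + 3)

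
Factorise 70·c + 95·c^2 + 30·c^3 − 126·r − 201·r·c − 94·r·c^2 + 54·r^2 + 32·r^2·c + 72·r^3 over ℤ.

(9·r − 5·c)·(2·r − c − 2)·(4·r + 6·c + 7)

Group: 2·r·(36·r^2 + 34·r·c + 63·r − 30·c^2 − 35·c) + (−c − 2)·(36·r^2 + 34·r·c + 63·r − 30·c^2 − 35·c); both groups contain (36·r^2 + 34·r·c + 63·r − 30·c^2 − 35·c), so (2·r − c − 2) is a factor with cofactor 36·r^2 + 34·r·c + 63·r − 30·c^2 − 35·c.
The cofactor groups again: 36·r^2 + 34·r·c + 63·r − 30·c^2 − 35·c = 9·r·(4·r + 6·c + 7) − 5·c·(4·r + 6·c + 7); both groups contain (4·r + 6·c + 7), giving (9·r − 5·c)·(4·r + 6·c + 7).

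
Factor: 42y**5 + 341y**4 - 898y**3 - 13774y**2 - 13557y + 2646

Trying the rational-root candidates, y = 1/6 is a root, so (6y - 1) is a factor; dividing leaves 7y**4 + 58y**3 - 140y**2 - 2319y - 2646.
Then y = 6 is a root, giving the factor (y - 6) and quotient 7y**3 + 100y**2 + 460y + 441.
Continuing, y = -9/7 is a root, so (7y + 9) is a factor; dividing leaves y**2 + 13y + 49.
The quadratic y**2 + 13y + 49 has discriminant -27 < 0 and is irreducible over ℤ.

(6y - 1)(7y + 9)(y - 6)(y**2 + 13y + 49)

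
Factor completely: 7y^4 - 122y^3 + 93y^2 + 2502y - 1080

Testing divisors of the constant over divisors of the leading coefficient, y = 3/7 is a root, giving the factor (7y - 3) and quotient y^3 - 17y^2 + 6y + 360.
Then y = -4 is a root, so (y + 4) divides it; the quotient is y^2 - 21y + 90.
The remaining quadratic factors as (y - 6)(y - 15).

(7y - 3)(y + 4)(y - 15)(y - 6)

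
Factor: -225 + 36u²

Factor out 9, leaving 4u² - 25, which is a difference of two squares.

9(2u + 5)(2u - 5)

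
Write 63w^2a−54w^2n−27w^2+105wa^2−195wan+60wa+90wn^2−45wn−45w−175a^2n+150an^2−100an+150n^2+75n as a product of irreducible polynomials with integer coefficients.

(3w−5n)(3w+5a+5)(7a−6n−3)

Group: 3w(21wa−18wn−9w−35an+30n^2+15n) + (5a+5)(21wa−18wn−9w−35an+30n^2+15n); both groups contain (21wa−18wn−9w−35an+30n^2+15n), so (3w+5a+5) is a factor with cofactor 21wa−18wn−9w−35an+30n^2+15n.
The cofactor groups again: 21wa−18wn−9w−35an+30n^2+15n = 3w(7a−6n−3) − 5n(7a−6n−3); both groups contain (7a−6n−3), giving (3w−5n)(7a−6n−3).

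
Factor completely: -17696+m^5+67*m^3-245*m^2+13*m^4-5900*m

Testing divisors of the constant over divisors of the leading coefficient, m = -4 is a root, so (m+4) is a factor; dividing leaves m^4+9*m^3+31*m^2-369*m-4424.
Then m = -8 is a root, giving the factor (m+8) and quotient m^3+m^2+23*m-553.
Continuing, m = 7 is a root, so (m-7) divides it; the quotient is m^2+8*m+79.
The quadratic m^2+8*m+79 has discriminant -252 < 0 and is irreducible over ℤ.

(m+4)*(m+8)*(m-7)*(m^2+8*m+79)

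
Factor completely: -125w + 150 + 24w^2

(3w - 10)(8w - 15)

Need a pair with product 24·150 = 3600 and sum -125: that's -45 and -80.
Split the middle term: 24w^2 - 45w - 80w + 150 = 3w(8w - 15) - 10(8w - 15).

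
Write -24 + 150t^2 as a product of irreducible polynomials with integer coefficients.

Pull out the common factor 6; 25t^2 - 4 is a difference of squares.

6(5t + 2)(5t - 2)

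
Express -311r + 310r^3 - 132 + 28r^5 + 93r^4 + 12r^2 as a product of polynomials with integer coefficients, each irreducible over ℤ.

(4r + 3)(7r + 4)(r - 1)(r^2 + 3r + 11)

Among the possible rational roots, r = 1 is a root, so (r - 1) divides it; the quotient is 28r^4 + 121r^3 + 431r^2 + 443r + 132.
Continuing, r = -3/4 is a root, so (4r + 3) divides it; the quotient is 7r^3 + 25r^2 + 89r + 44.
Continuing, r = -4/7 is a root, giving the factor (7r + 4) and quotient r^2 + 3r + 11.
The quadratic r^2 + 3r + 11 has discriminant -35 < 0 and is irreducible over ℤ.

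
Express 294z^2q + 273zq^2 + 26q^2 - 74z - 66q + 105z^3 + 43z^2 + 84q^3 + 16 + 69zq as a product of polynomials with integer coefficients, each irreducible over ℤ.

Group: 3z(35z^2 + 63zq + 26z + 28q^2 + 18q - 16) + (3q - 1)(35z^2 + 63zq + 26z + 28q^2 + 18q - 16); both groups contain (35z^2 + 63zq + 26z + 28q^2 + 18q - 16), so (3z + 3q - 1) is a factor with cofactor 35z^2 + 63zq + 26z + 28q^2 + 18q - 16.
The cofactor groups again: 35z^2 + 63zq + 26z + 28q^2 + 18q - 16 = 5z(7z + 7q + 8) + (4q - 2)(7z + 7q + 8); both groups contain (7z + 7q + 8), giving (5z + 4q - 2)(7z + 7q + 8).

(3z + 3q - 1)(5z + 4q - 2)(7z + 7q + 8)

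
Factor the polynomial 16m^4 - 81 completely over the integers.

Difference of squares twice: with A = 2m and B = 3, A⁴ − B⁴ = (A² − B²)(A² + B²), and A² − B² factors again.

(2m + 3)(2m - 3)(4m^2 + 9)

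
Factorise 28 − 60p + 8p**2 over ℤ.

Pull out the common factor 4, then factor the remaining trinomial.

4(2p − 1)(p − 7)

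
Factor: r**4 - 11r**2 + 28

Substitute u = r**2 to get a quadratic in u, then factor.
r**2 - 4 is a difference of squares.
r**2 - 7 is irreducible over ℤ (7 is not a perfect square).

(r + 2)(r - 2)(r**2 - 7)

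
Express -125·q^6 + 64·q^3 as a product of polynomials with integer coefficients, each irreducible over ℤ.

-q^3·(5·q - 4)·(25·q^2 + 20·q + 16)

Pull out the common factor q^3, leaving -125·q^3 + 64.
Recognize a difference of cubes with the parts 4 and 5·q.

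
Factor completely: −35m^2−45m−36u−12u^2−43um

−(4u+5m)(3u+7m+9)

Group: −3u(4u+5m) + (−7m−9)(4u+5m); both groups contain (4u+5m).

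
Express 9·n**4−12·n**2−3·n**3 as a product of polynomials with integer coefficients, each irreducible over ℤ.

Pull out the common factor 3·n**2, then factor the remaining trinomial.

3·n**2·(3·n−4)·(n+1)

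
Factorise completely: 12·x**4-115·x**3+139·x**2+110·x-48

(3·x-1)·(4·x+3)·(x-2)·(x-8)

Testing divisors of the constant over divisors of the leading coefficient, x = 1/3 is a root, so (3·x-1) is a factor; dividing leaves 4·x**3-37·x**2+34·x+48.
Next, x = 8 is a root, so (x-8) is a factor; dividing leaves 4·x**2-5·x-6.
The remaining quadratic factors as (4·x+3)(x-2).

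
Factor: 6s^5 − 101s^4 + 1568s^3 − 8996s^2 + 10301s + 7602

(2s + 1)(3s − 7)(s − 6)(s^2 − 9s + 181)

Among the possible rational roots, s = 6 is a root, so (s − 6) divides it; the quotient is 6s^4 − 65s^3 + 1178s^2 − 1928s − 1267.
Next, s = −1/2 is a root, so (2s + 1) is a factor; dividing leaves 3s^3 − 34s^2 + 606s − 1267.
Continuing, s = 7/3 is a root, so (3s − 7) divides it; the quotient is s^2 − 9s + 181.
The quadratic s^2 − 9s + 181 has discriminant −643 < 0 and is irreducible over ℤ.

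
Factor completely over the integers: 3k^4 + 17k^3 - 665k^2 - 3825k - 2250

(3k + 2)(k + 15)(k + 5)(k - 15)

Trying the rational-root candidates, k = -15 is a root, so (k + 15) divides it; the quotient is 3k^3 - 28k^2 - 245k - 150.
Then k = 15 is a root, so (k - 15) divides it; the quotient is 3k^2 + 17k + 10.
The remaining quadratic factors as (k + 5)(3k + 2).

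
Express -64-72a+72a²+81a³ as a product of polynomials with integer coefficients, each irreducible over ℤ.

Group as (81a³-72a) + (72a²-64) = 9a(9a²-8) + 8(9a²-8).
Both groups share the factor (9a²-8).

(9a+8)(9a²-8)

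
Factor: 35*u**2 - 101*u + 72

(5*u - 8)*(7*u - 9)

Need a pair with product 35·72 = 2520 and sum -101: that's -56 and -45.
Split the middle term: 35*u**2 - 56*u - 45*u + 72 = 7*u*(5*u - 8) - 9*(5*u - 8).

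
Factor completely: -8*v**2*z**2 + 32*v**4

8*v**2*(2*v + z)*(2*v - z)

Every term has a factor of 8*v**2. Then 4*v**2 - z**2 = (2*v)² − (z)².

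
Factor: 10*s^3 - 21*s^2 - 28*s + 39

(2*s + 3)*(5*s - 13)*(s - 1)

Among the possible rational roots, s = 1 is a root, so (s - 1) is a factor; dividing leaves 10*s^2 - 11*s - 39.
The remaining quadratic factors as (2*s + 3)(5*s - 13).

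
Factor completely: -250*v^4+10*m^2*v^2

10*v^2*(m+5*v)*(m-5*v)

Factor out 10*v^2, leaving m^2-25*v^2, which is a difference of two squares.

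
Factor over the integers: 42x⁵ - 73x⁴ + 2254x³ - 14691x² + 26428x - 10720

(2x - 5)(3x - 8)(7x - 4)(x² + 4x + 67)

Among the possible rational roots, x = 5/2 is a root, so (2x - 5) divides it; the quotient is 21x⁴ + 16x³ + 1167x² - 4428x + 2144.
Continuing, x = 4/7 is a root, so (7x - 4) divides it; the quotient is 3x³ + 4x² + 169x - 536.
Continuing, x = 8/3 is a root, so (3x - 8) divides it; the quotient is x² + 4x + 67.
The quadratic x² + 4x + 67 has discriminant -252 < 0 and is irreducible over ℤ.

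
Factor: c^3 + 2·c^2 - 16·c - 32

Testing divisors of the constant over divisors of the leading coefficient, c = -4 is a root, so (c + 4) is a factor; dividing leaves c^2 - 2·c - 8.
The remaining quadratic factors as (c - 4)(c + 2).

(c + 2)·(c + 4)·(c - 4)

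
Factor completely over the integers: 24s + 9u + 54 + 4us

(4s + 9)(u + 6)

Group as (4us + 9u) + (24s + 54) = u(4s + 9) + 6(4s + 9).
Both groups share the factor (4s + 9).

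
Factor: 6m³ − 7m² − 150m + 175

Among the possible rational roots, m = 5 is a root, so (m − 5) is a factor; dividing leaves 6m² + 23m − 35.
The remaining quadratic factors as (6m − 7)(m + 5).

(6m − 7)(m + 5)(m − 5)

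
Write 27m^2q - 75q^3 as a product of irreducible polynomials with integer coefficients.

3q(3m + 5q)(3m - 5q)

Pull out the common factor 3q; 9m^2 - 25q^2 is a difference of squares.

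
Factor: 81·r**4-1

(3·r+1)·(3·r-1)·(9·r**2+1)

Write as (9·r**2)² − (1)², then factor 9·r**2-1 once more.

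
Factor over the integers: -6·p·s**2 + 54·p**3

6·p·(3·p + s)·(3·p - s)

Factor out 6·p, leaving 9·p**2 - s**2, which is a difference of two squares.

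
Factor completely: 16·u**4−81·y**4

(2·u+3·y)·(2·u−3·y)·(4·u**2+9·y**2)

Write as (4·u**2)² − (9·y**2)², then factor 4·u**2−9·y**2 once more.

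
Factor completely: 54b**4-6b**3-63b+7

Group as (54b**4-63b) + (-6b**3+7) = 9b(6b**3-7) - (6b**3-7).
Both groups share the factor (6b**3-7).

(9b-1)(6b**3-7)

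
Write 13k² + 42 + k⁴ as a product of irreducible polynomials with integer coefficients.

Substitute u = k² to get a quadratic in u, then factor.
k² + 7 is irreducible over ℤ (always positive, so no real roots).
k² + 6 is irreducible over ℤ (always positive, so no real roots).

(k² + 6)(k² + 7)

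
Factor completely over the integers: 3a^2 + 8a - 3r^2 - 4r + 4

Group: a(3a - 3r + 2) + (r + 2)(3a - 3r + 2); both groups contain (3a - 3r + 2).

(3a - 3r + 2)(a + r + 2)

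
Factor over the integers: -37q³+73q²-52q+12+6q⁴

(2q-1)(3q-2)(q-2)(q-3)

By the rational root theorem, q = 1/2 is a root, so (2q-1) divides it; the quotient is 3q³-17q²+28q-12.
Continuing, q = 2/3 is a root, so (3q-2) divides it; the quotient is q²-5q+6.
The remaining quadratic factors as (q-2)(q-3).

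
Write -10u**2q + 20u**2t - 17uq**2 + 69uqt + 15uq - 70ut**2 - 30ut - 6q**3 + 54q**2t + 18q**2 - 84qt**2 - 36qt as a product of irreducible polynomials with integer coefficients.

Group: 2u(-5uq + 10ut - 6q**2 + 12qt) + (q - 7t - 3)(-5uq + 10ut - 6q**2 + 12qt); both groups contain (-5uq + 10ut - 6q**2 + 12qt), so (2u + q - 7t - 3) is a factor with cofactor -5uq + 10ut - 6q**2 + 12qt.
The cofactor groups again: -5uq + 10ut - 6q**2 + 12qt = -5u(q - 2t) - 6q(q - 2t); both groups contain (q - 2t), giving -(5u + 6q)(q - 2t).

-(5u + 6q)(q - 2t)(2u + q - 7t - 3)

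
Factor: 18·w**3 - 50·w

Factor out 2·w, leaving 9·w**2 - 25, which is a difference of two squares.

2·w·(3·w + 5)·(3·w - 5)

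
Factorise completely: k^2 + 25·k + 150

Two integers with product 150 and sum 25 are 10 and 15.

(k + 10)·(k + 15)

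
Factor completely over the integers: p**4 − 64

Substitute u = p**2 to get a quadratic in u, then factor.
p**2 + 8 is irreducible over ℤ (always positive, so no real roots).
p**2 − 8 is irreducible over ℤ (8 is not a perfect square).

(p**2 + 8)(p**2 − 8)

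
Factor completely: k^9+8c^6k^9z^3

Every term has a factor of k^9; factoring it out leaves 8c^6z^3+1.
Recognize a sum of cubes with the parts 1 and 2c^2z.

k^9(2c^2z+1)(4c^4z^2-2c^2z+1)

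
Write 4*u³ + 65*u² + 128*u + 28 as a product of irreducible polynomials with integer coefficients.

(4*u + 1)*(u + 14)*(u + 2)

By the rational root theorem, u = -1/4 is a root, so (4*u + 1) divides it; the quotient is u² + 16*u + 28.
The remaining quadratic factors as (u + 2)(u + 14).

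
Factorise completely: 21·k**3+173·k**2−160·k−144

By the rational root theorem, k = 4/3 is a root, so (3·k−4) divides it; the quotient is 7·k**2+67·k+36.
The remaining quadratic factors as (k+9)(7·k+4).

(3·k−4)·(7·k+4)·(k+9)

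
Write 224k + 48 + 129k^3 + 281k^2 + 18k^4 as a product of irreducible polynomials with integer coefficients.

Trying the rational-root candidates, k = -4 is a root, giving the factor (k + 4) and quotient 18k^3 + 57k^2 + 53k + 12.
Continuing, k = -4/3 is a root, so (3k + 4) is a factor; dividing leaves 6k^2 + 11k + 3.
The remaining quadratic factors as (2k + 3)(3k + 1).

(2k + 3)(3k + 1)(3k + 4)(k + 4)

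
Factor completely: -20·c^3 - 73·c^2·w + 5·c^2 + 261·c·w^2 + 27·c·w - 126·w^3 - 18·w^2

Group: 5·c·(-4·c^2 - 17·c·w + c + 42·w^2 + 6·w) - 3·w·(-4·c^2 - 17·c·w + c + 42·w^2 + 6·w); both groups contain (-4·c^2 - 17·c·w + c + 42·w^2 + 6·w), so (5·c - 3·w) is a factor with cofactor -4·c^2 - 17·c·w + c + 42·w^2 + 6·w.
The cofactor groups again: -4·c^2 - 17·c·w + c + 42·w^2 + 6·w = -c·(4·c - 7·w - 1) - 6·w·(4·c - 7·w - 1); both groups contain (4·c - 7·w - 1), giving -(c + 6·w)·(4·c - 7·w - 1).

-(4·c - 7·w - 1)·(5·c - 3·w)·(c + 6·w)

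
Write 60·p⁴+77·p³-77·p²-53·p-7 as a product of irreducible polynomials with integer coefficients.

(3·p+1)·(4·p+7)·(5·p+1)·(p-1)

By the rational root theorem, p = -7/4 is a root, so (4·p+7) is a factor; dividing leaves 15·p³-7·p²-7·p-1.
Then p = -1/5 is a root, giving the factor (5·p+1) and quotient 3·p²-2·p-1.
The remaining quadratic factors as (3·p+1)(p-1).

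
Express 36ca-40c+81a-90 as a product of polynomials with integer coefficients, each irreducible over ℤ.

Group as (36ca-40c) + (81a-90) = 4c(9a-10) + 9(9a-10).
Both groups share the factor (9a-10).

(4c+9)(9a-10)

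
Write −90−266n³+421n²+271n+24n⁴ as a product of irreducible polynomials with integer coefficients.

(2n−5)(3n+2)(4n−1)(n−9)

Trying the rational-root candidates, n = 5/2 is a root, giving the factor (2n−5) and quotient 12n³−103n²−47n+18.
Next, n = 9 is a root, giving the factor (n−9) and quotient 12n²+5n−2.
The remaining quadratic factors as (3n+2)(4n−1).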